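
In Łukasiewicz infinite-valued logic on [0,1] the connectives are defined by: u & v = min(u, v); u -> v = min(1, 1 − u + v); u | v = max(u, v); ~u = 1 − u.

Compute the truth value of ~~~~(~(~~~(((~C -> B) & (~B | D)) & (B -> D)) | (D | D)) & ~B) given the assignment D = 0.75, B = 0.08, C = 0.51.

~C: Łukasiewicz ¬ gives 1 − 0.51 = 0.49
(~C -> B): min(1, 1 − 0.49 + 0.08) = 0.59
~B: Łukasiewicz ¬ gives 1 − 0.08 = 0.92
(~B | D) = max(0.92, 0.75) = 0.92
((~C -> B) & (~B | D)) = min(0.59, 0.92) = 0.59
(B -> D): min(1, 1 − 0.08 + 0.75) = 1
(((~C -> B) & (~B | D)) & (B -> D)) = min(0.59, 1) = 0.59
~(((~C -> B) & (~B | D)) & (B -> D)): Łukasiewicz ¬ gives 1 − 0.59 = 0.41
~~(((~C -> B) & (~B | D)) & (B -> D)): Łukasiewicz ¬ gives 1 − 0.41 = 0.59
~~~(((~C -> B) & (~B | D)) & (B -> D)): Łukasiewicz ¬ gives 1 − 0.59 = 0.41
(D | D) = max(0.75, 0.75) = 0.75
(~~~(((~C -> B) & (~B | D)) & (B -> D)) | (D | D)) = max(0.41, 0.75) = 0.75
~(~~~(((~C -> B) & (~B | D)) & (B -> D)) | (D | D)): Łukasiewicz ¬ gives 1 − 0.75 = 0.25
~B: Łukasiewicz ¬ gives 1 − 0.08 = 0.92
(~(~~~(((~C -> B) & (~B | D)) & (B -> D)) | (D | D)) & ~B) = min(0.25, 0.92) = 0.25
~(~(~~~(((~C -> B) & (~B | D)) & (B -> D)) | (D | D)) & ~B): Łukasiewicz ¬ gives 1 − 0.25 = 0.75
~~(~(~~~(((~C -> B) & (~B | D)) & (B -> D)) | (D | D)) & ~B): Łukasiewicz ¬ gives 1 − 0.75 = 0.25
~~~(~(~~~(((~C -> B) & (~B | D)) & (B -> D)) | (D | D)) & ~B): Łukasiewicz ¬ gives 1 − 0.25 = 0.75
~~~~(~(~~~(((~C -> B) & (~B | D)) & (B -> D)) | (D | D)) & ~B): Łukasiewicz ¬ gives 1 − 0.75 = 0.25

0.25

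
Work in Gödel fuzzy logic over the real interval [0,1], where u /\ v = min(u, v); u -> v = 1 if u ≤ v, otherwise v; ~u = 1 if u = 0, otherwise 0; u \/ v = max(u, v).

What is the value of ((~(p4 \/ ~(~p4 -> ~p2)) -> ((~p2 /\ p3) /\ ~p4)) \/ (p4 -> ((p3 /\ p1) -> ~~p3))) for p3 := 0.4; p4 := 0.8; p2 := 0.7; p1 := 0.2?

1.00

~p4: Gödel ¬ of 0.8 = 0 (operand ≠ 0)
~p2: Gödel ¬ of 0.7 = 0 (operand ≠ 0)
(~p4 -> ~p2): 0 ≤ 0, so result = 1
~(~p4 -> ~p2): Gödel ¬ of 1 = 0 (operand ≠ 0)
(p4 \/ ~(~p4 -> ~p2)) = max(0.8, 0) = 0.8
~(p4 \/ ~(~p4 -> ~p2)): Gödel ¬ of 0.8 = 0 (operand ≠ 0)
~p2: Gödel ¬ of 0.7 = 0 (operand ≠ 0)
(~p2 /\ p3) = min(0, 0.4) = 0
~p4: Gödel ¬ of 0.8 = 0 (operand ≠ 0)
((~p2 /\ p3) /\ ~p4) = min(0, 0) = 0
(~(p4 \/ ~(~p4 -> ~p2)) -> ((~p2 /\ p3) /\ ~p4)): 0 ≤ 0, so result = 1
(p3 /\ p1) = min(0.4, 0.2) = 0.2
~p3: Gödel ¬ of 0.4 = 0 (operand ≠ 0)
~~p3: Gödel ¬ of 0 = 1 (operand is 0)
((p3 /\ p1) -> ~~p3): 0.2 ≤ 1, so result = 1
(p4 -> ((p3 /\ p1) -> ~~p3)): 0.8 ≤ 1, so result = 1
((~(p4 \/ ~(~p4 -> ~p2)) -> ((~p2 /\ p3) /\ ~p4)) \/ (p4 -> ((p3 /\ p1) -> ~~p3))) = max(1, 1) = 1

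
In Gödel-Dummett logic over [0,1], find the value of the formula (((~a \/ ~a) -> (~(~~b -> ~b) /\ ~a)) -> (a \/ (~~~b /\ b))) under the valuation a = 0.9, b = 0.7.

~a: Gödel ¬ of 0.9 = 0 (operand ≠ 0)
~a: Gödel ¬ of 0.9 = 0 (operand ≠ 0)
(~a \/ ~a) = max(0, 0) = 0
~b: Gödel ¬ of 0.7 = 0 (operand ≠ 0)
~~b: Gödel ¬ of 0 = 1 (operand is 0)
~b: Gödel ¬ of 0.7 = 0 (operand ≠ 0)
(~~b -> ~b): 1 > 0, so result = 0
~(~~b -> ~b): Gödel ¬ of 0 = 1 (operand is 0)
~a: Gödel ¬ of 0.9 = 0 (operand ≠ 0)
(~(~~b -> ~b) /\ ~a) = min(1, 0) = 0
((~a \/ ~a) -> (~(~~b -> ~b) /\ ~a)): 0 ≤ 0, so result = 1
~b: Gödel ¬ of 0.7 = 0 (operand ≠ 0)
~~b: Gödel ¬ of 0 = 1 (operand is 0)
~~~b: Gödel ¬ of 1 = 0 (operand ≠ 0)
(~~~b /\ b) = min(0, 0.7) = 0
(a \/ (~~~b /\ b)) = max(0.9, 0) = 0.9
(((~a \/ ~a) -> (~(~~b -> ~b) /\ ~a)) -> (a \/ (~~~b /\ b))): 1 > 0.9, so result = 0.9

0.90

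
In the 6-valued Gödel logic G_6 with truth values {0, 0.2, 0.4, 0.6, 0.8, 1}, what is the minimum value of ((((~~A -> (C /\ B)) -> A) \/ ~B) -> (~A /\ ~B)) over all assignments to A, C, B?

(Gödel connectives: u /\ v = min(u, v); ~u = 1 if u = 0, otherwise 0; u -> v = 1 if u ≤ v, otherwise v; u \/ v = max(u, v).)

0.00

The minimum is attained at A = 0.2, C = 0, B = 0:
  ~A: Gödel ¬ of 0.2 = 0 (operand ≠ 0)
  ~~A: Gödel ¬ of 0 = 1 (operand is 0)
  (C /\ B) = min(0, 0) = 0
  (~~A -> (C /\ B)): 1 > 0, so result = 0
  ((~~A -> (C /\ B)) -> A): 0 ≤ 0.2, so result = 1
  ~B: Gödel ¬ of 0 = 1 (operand is 0)
  (((~~A -> (C /\ B)) -> A) \/ ~B) = max(1, 1) = 1
  ~A: Gödel ¬ of 0.2 = 0 (operand ≠ 0)
  ~B: Gödel ¬ of 0 = 1 (operand is 0)
  (~A /\ ~B) = min(0, 1) = 0
  ((((~~A -> (C /\ B)) -> A) \/ ~B) -> (~A /\ ~B)): 1 > 0, so result = 0
Checking all 216 assignments confirms none give a value below 0.00.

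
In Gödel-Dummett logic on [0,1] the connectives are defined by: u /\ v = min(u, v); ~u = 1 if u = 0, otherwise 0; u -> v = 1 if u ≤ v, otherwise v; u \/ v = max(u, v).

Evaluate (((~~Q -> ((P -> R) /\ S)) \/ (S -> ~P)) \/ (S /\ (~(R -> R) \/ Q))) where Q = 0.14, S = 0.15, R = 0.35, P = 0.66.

0.15

~Q: Gödel ¬ of 0.14 = 0 (operand ≠ 0)
~~Q: Gödel ¬ of 0 = 1 (operand is 0)
(P -> R): 0.66 > 0.35, so result = 0.35
((P -> R) /\ S) = min(0.35, 0.15) = 0.15
(~~Q -> ((P -> R) /\ S)): 1 > 0.15, so result = 0.15
~P: Gödel ¬ of 0.66 = 0 (operand ≠ 0)
(S -> ~P): 0.15 > 0, so result = 0
((~~Q -> ((P -> R) /\ S)) \/ (S -> ~P)) = max(0.15, 0) = 0.15
(R -> R): 0.35 ≤ 0.35, so result = 1
~(R -> R): Gödel ¬ of 1 = 0 (operand ≠ 0)
(~(R -> R) \/ Q) = max(0, 0.14) = 0.14
(S /\ (~(R -> R) \/ Q)) = min(0.15, 0.14) = 0.14
(((~~Q -> ((P -> R) /\ S)) \/ (S -> ~P)) \/ (S /\ (~(R -> R) \/ Q))) = max(0.15, 0.14) = 0.15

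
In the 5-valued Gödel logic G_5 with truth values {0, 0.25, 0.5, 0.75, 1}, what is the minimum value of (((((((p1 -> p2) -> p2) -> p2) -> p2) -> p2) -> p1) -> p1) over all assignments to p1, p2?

The minimum is attained at p1 = 0.25, p2 = 0:
  (p1 -> p2): 0.25 > 0, so result = 0
  ((p1 -> p2) -> p2): 0 ≤ 0, so result = 1
  (((p1 -> p2) -> p2) -> p2): 1 > 0, so result = 0
  ((((p1 -> p2) -> p2) -> p2) -> p2): 0 ≤ 0, so result = 1
  (((((p1 -> p2) -> p2) -> p2) -> p2) -> p2): 1 > 0, so result = 0
  ((((((p1 -> p2) -> p2) -> p2) -> p2) -> p2) -> p1): 0 ≤ 0.25, so result = 1
  (((((((p1 -> p2) -> p2) -> p2) -> p2) -> p2) -> p1) -> p1): 1 > 0.25, so result = 0.25
Checking all 25 assignments confirms none give a value below 0.25.

0.25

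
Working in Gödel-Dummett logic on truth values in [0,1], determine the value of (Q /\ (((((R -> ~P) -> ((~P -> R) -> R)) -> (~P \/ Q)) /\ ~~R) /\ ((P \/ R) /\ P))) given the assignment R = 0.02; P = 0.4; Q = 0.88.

0.40

~P: Gödel ¬ of 0.4 = 0 (operand ≠ 0)
(R -> ~P): 0.02 > 0, so result = 0
~P: Gödel ¬ of 0.4 = 0 (operand ≠ 0)
(~P -> R): 0 ≤ 0.02, so result = 1
((~P -> R) -> R): 1 > 0.02, so result = 0.02
((R -> ~P) -> ((~P -> R) -> R)): 0 ≤ 0.02, so result = 1
~P: Gödel ¬ of 0.4 = 0 (operand ≠ 0)
(~P \/ Q) = max(0, 0.88) = 0.88
(((R -> ~P) -> ((~P -> R) -> R)) -> (~P \/ Q)): 1 > 0.88, so result = 0.88
~R: Gödel ¬ of 0.02 = 0 (operand ≠ 0)
~~R: Gödel ¬ of 0 = 1 (operand is 0)
((((R -> ~P) -> ((~P -> R) -> R)) -> (~P \/ Q)) /\ ~~R) = min(0.88, 1) = 0.88
(P \/ R) = max(0.4, 0.02) = 0.4
((P \/ R) /\ P) = min(0.4, 0.4) = 0.4
(((((R -> ~P) -> ((~P -> R) -> R)) -> (~P \/ Q)) /\ ~~R) /\ ((P \/ R) /\ P)) = min(0.88, 0.4) = 0.4
(Q /\ (((((R -> ~P) -> ((~P -> R) -> R)) -> (~P \/ Q)) /\ ~~R) /\ ((P \/ R) /\ P))) = min(0.88, 0.4) = 0.4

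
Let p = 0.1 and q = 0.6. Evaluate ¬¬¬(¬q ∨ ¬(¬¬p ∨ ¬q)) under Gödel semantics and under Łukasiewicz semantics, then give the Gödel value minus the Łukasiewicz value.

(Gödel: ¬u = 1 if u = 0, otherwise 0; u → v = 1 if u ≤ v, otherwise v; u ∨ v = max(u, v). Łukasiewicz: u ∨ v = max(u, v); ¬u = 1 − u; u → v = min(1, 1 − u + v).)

Gödel evaluation:
  ¬q: Gödel ¬ of 0.6 = 0 (operand ≠ 0)
  ¬p: Gödel ¬ of 0.1 = 0 (operand ≠ 0)
  ¬¬p: Gödel ¬ of 0 = 1 (operand is 0)
  ¬q: Gödel ¬ of 0.6 = 0 (operand ≠ 0)
  (¬¬p ∨ ¬q) = max(1, 0) = 1
  ¬(¬¬p ∨ ¬q): Gödel ¬ of 1 = 0 (operand ≠ 0)
  (¬q ∨ ¬(¬¬p ∨ ¬q)) = max(0, 0) = 0
  ¬(¬q ∨ ¬(¬¬p ∨ ¬q)): Gödel ¬ of 0 = 1 (operand is 0)
  ¬¬(¬q ∨ ¬(¬¬p ∨ ¬q)): Gödel ¬ of 1 = 0 (operand ≠ 0)
  ¬¬¬(¬q ∨ ¬(¬¬p ∨ ¬q)): Gödel ¬ of 0 = 1 (operand is 0)
  Gödel value = 1
Łukasiewicz evaluation:
  ¬q: Łukasiewicz ¬ gives 1 − 0.6 = 0.4
  ¬p: Łukasiewicz ¬ gives 1 − 0.1 = 0.9
  ¬¬p: Łukasiewicz ¬ gives 1 − 0.9 = 0.1
  ¬q: Łukasiewicz ¬ gives 1 − 0.6 = 0.4
  (¬¬p ∨ ¬q) = max(0.1, 0.4) = 0.4
  ¬(¬¬p ∨ ¬q): Łukasiewicz ¬ gives 1 − 0.4 = 0.6
  (¬q ∨ ¬(¬¬p ∨ ¬q)) = max(0.4, 0.6) = 0.6
  ¬(¬q ∨ ¬(¬¬p ∨ ¬q)): Łukasiewicz ¬ gives 1 − 0.6 = 0.4
  ¬¬(¬q ∨ ¬(¬¬p ∨ ¬q)): Łukasiewicz ¬ gives 1 − 0.4 = 0.6
  ¬¬¬(¬q ∨ ¬(¬¬p ∨ ¬q)): Łukasiewicz ¬ gives 1 − 0.6 = 0.4
  Łukasiewicz value = 0.4
Difference: 1 − 0.4 = 0.60

0.60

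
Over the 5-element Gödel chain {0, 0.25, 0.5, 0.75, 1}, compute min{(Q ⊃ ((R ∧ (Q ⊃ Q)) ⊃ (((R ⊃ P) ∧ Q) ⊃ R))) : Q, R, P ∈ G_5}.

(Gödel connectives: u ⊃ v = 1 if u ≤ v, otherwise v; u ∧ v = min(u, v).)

Every assignment gives 1. For instance at Q = 0, R = 0, P = 0:
  (Q ⊃ Q): 0 ≤ 0, so result = 1
  (R ∧ (Q ⊃ Q)) = min(0, 1) = 0
  (R ⊃ P): 0 ≤ 0, so result = 1
  ((R ⊃ P) ∧ Q) = min(1, 0) = 0
  (((R ⊃ P) ∧ Q) ⊃ R): 0 ≤ 0, so result = 1
  ((R ∧ (Q ⊃ Q)) ⊃ (((R ⊃ P) ∧ Q) ⊃ R)): 0 ≤ 1, so result = 1
  (Q ⊃ ((R ∧ (Q ⊃ Q)) ⊃ (((R ⊃ P) ∧ Q) ⊃ R))): 0 ≤ 1, so result = 1
All 125 assignments give value 1 — the formula is a G_5-tautology.

1.00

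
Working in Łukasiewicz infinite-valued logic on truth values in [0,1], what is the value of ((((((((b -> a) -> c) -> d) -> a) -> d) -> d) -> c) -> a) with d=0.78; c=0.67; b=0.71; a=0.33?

0.44

(b -> a): min(1, 1 − 0.71 + 0.33) = 0.62
((b -> a) -> c): min(1, 1 − 0.62 + 0.67) = 1
(((b -> a) -> c) -> d): min(1, 1 − 1 + 0.78) = 0.78
((((b -> a) -> c) -> d) -> a): min(1, 1 − 0.78 + 0.33) = 0.55
(((((b -> a) -> c) -> d) -> a) -> d): min(1, 1 − 0.55 + 0.78) = 1
((((((b -> a) -> c) -> d) -> a) -> d) -> d): min(1, 1 − 1 + 0.78) = 0.78
(((((((b -> a) -> c) -> d) -> a) -> d) -> d) -> c): min(1, 1 − 0.78 + 0.67) = 0.89
((((((((b -> a) -> c) -> d) -> a) -> d) -> d) -> c) -> a): min(1, 1 − 0.89 + 0.33) = 0.44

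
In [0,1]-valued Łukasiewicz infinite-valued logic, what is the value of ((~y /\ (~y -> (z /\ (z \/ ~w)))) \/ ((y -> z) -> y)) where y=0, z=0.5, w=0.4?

~y: Łukasiewicz ¬ gives 1 − 0 = 1
~y: Łukasiewicz ¬ gives 1 − 0 = 1
~w: Łukasiewicz ¬ gives 1 − 0.4 = 0.6
(z \/ ~w) = max(0.5, 0.6) = 0.6
(z /\ (z \/ ~w)) = min(0.5, 0.6) = 0.5
(~y -> (z /\ (z \/ ~w))): min(1, 1 − 1 + 0.5) = 0.5
(~y /\ (~y -> (z /\ (z \/ ~w)))) = min(1, 0.5) = 0.5
(y -> z): min(1, 1 − 0 + 0.5) = 1
((y -> z) -> y): min(1, 1 − 1 + 0) = 0
((~y /\ (~y -> (z /\ (z \/ ~w)))) \/ ((y -> z) -> y)) = max(0.5, 0) = 0.5

0.50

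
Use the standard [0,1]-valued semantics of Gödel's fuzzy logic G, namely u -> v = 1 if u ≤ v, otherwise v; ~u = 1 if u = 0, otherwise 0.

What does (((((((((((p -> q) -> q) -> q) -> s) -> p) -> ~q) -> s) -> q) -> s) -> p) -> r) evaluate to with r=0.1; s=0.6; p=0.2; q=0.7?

(p -> q): 0.2 ≤ 0.7, so result = 1
((p -> q) -> q): 1 > 0.7, so result = 0.7
(((p -> q) -> q) -> q): 0.7 ≤ 0.7, so result = 1
((((p -> q) -> q) -> q) -> s): 1 > 0.6, so result = 0.6
(((((p -> q) -> q) -> q) -> s) -> p): 0.6 > 0.2, so result = 0.2
~q: Gödel ¬ of 0.7 = 0 (operand ≠ 0)
((((((p -> q) -> q) -> q) -> s) -> p) -> ~q): 0.2 > 0, so result = 0
(((((((p -> q) -> q) -> q) -> s) -> p) -> ~q) -> s): 0 ≤ 0.6, so result = 1
((((((((p -> q) -> q) -> q) -> s) -> p) -> ~q) -> s) -> q): 1 > 0.7, so result = 0.7
(((((((((p -> q) -> q) -> q) -> s) -> p) -> ~q) -> s) -> q) -> s): 0.7 > 0.6, so result = 0.6
((((((((((p -> q) -> q) -> q) -> s) -> p) -> ~q) -> s) -> q) -> s) -> p): 0.6 > 0.2, so result = 0.2
(((((((((((p -> q) -> q) -> q) -> s) -> p) -> ~q) -> s) -> q) -> s) -> p) -> r): 0.2 > 0.1, so result = 0.1

0.10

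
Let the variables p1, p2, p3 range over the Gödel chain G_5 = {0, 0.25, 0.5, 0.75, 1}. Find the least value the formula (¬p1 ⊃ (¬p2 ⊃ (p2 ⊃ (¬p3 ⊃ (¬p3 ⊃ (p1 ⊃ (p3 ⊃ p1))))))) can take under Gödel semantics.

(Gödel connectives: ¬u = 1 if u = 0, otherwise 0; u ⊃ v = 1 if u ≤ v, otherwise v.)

Every assignment gives 1. For instance at p1 = 0, p2 = 0, p3 = 0:
  ¬p1: Gödel ¬ of 0 = 1 (operand is 0)
  ¬p2: Gödel ¬ of 0 = 1 (operand is 0)
  ¬p3: Gödel ¬ of 0 = 1 (operand is 0)
  ¬p3: Gödel ¬ of 0 = 1 (operand is 0)
  (p3 ⊃ p1): 0 ≤ 0, so result = 1
  (p1 ⊃ (p3 ⊃ p1)): 0 ≤ 1, so result = 1
  (¬p3 ⊃ (p1 ⊃ (p3 ⊃ p1))): 1 ≤ 1, so result = 1
  (¬p3 ⊃ (¬p3 ⊃ (p1 ⊃ (p3 ⊃ p1)))): 1 ≤ 1, so result = 1
  (p2 ⊃ (¬p3 ⊃ (¬p3 ⊃ (p1 ⊃ (p3 ⊃ p1))))): 0 ≤ 1, so result = 1
  (¬p2 ⊃ (p2 ⊃ (¬p3 ⊃ (¬p3 ⊃ (p1 ⊃ (p3 ⊃ p1)))))): 1 ≤ 1, so result = 1
  (¬p1 ⊃ (¬p2 ⊃ (p2 ⊃ (¬p3 ⊃ (¬p3 ⊃ (p1 ⊃ (p3 ⊃ p1))))))): 1 ≤ 1, so result = 1
All 125 assignments give value 1 — the formula is a G_5-tautology.

1.00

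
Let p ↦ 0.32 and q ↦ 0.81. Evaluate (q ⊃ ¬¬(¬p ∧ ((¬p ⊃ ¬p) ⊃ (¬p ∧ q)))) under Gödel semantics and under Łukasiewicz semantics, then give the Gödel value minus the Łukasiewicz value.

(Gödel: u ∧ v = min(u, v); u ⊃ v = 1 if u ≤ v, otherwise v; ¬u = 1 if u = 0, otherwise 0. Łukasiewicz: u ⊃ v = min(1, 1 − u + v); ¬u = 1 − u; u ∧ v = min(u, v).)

Gödel evaluation:
  ¬p: Gödel ¬ of 0.32 = 0 (operand ≠ 0)
  ¬p: Gödel ¬ of 0.32 = 0 (operand ≠ 0)
  ¬p: Gödel ¬ of 0.32 = 0 (operand ≠ 0)
  (¬p ⊃ ¬p): 0 ≤ 0, so result = 1
  ¬p: Gödel ¬ of 0.32 = 0 (operand ≠ 0)
  (¬p ∧ q) = min(0, 0.81) = 0
  ((¬p ⊃ ¬p) ⊃ (¬p ∧ q)): 1 > 0, so result = 0
  (¬p ∧ ((¬p ⊃ ¬p) ⊃ (¬p ∧ q))) = min(0, 0) = 0
  ¬(¬p ∧ ((¬p ⊃ ¬p) ⊃ (¬p ∧ q))): Gödel ¬ of 0 = 1 (operand is 0)
  ¬¬(¬p ∧ ((¬p ⊃ ¬p) ⊃ (¬p ∧ q))): Gödel ¬ of 1 = 0 (operand ≠ 0)
  (q ⊃ ¬¬(¬p ∧ ((¬p ⊃ ¬p) ⊃ (¬p ∧ q)))): 0.81 > 0, so result = 0
  Gödel value = 0
Łukasiewicz evaluation:
  ¬p: Łukasiewicz ¬ gives 1 − 0.32 = 0.68
  ¬p: Łukasiewicz ¬ gives 1 − 0.32 = 0.68
  ¬p: Łukasiewicz ¬ gives 1 − 0.32 = 0.68
  (¬p ⊃ ¬p): min(1, 1 − 0.68 + 0.68) = 1
  ¬p: Łukasiewicz ¬ gives 1 − 0.32 = 0.68
  (¬p ∧ q) = min(0.68, 0.81) = 0.68
  ((¬p ⊃ ¬p) ⊃ (¬p ∧ q)): min(1, 1 − 1 + 0.68) = 0.68
  (¬p ∧ ((¬p ⊃ ¬p) ⊃ (¬p ∧ q))) = min(0.68, 0.68) = 0.68
  ¬(¬p ∧ ((¬p ⊃ ¬p) ⊃ (¬p ∧ q))): Łukasiewicz ¬ gives 1 − 0.68 = 0.32
  ¬¬(¬p ∧ ((¬p ⊃ ¬p) ⊃ (¬p ∧ q))): Łukasiewicz ¬ gives 1 − 0.32 = 0.68
  (q ⊃ ¬¬(¬p ∧ ((¬p ⊃ ¬p) ⊃ (¬p ∧ q)))): min(1, 1 − 0.81 + 0.68) = 0.87
  Łukasiewicz value = 0.87
Difference: 0 − 0.87 = -0.87

-0.87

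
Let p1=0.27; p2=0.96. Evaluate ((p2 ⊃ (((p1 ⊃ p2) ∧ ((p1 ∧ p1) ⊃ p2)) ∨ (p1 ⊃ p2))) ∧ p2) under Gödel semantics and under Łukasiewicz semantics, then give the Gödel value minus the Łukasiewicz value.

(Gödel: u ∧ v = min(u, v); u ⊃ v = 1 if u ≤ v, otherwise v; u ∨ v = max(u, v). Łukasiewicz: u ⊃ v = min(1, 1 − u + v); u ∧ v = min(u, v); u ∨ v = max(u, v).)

0.00

Gödel evaluation:
  (p1 ⊃ p2): 0.27 ≤ 0.96, so result = 1
  (p1 ∧ p1) = min(0.27, 0.27) = 0.27
  ((p1 ∧ p1) ⊃ p2): 0.27 ≤ 0.96, so result = 1
  ((p1 ⊃ p2) ∧ ((p1 ∧ p1) ⊃ p2)) = min(1, 1) = 1
  (p1 ⊃ p2): 0.27 ≤ 0.96, so result = 1
  (((p1 ⊃ p2) ∧ ((p1 ∧ p1) ⊃ p2)) ∨ (p1 ⊃ p2)) = max(1, 1) = 1
  (p2 ⊃ (((p1 ⊃ p2) ∧ ((p1 ∧ p1) ⊃ p2)) ∨ (p1 ⊃ p2))): 0.96 ≤ 1, so result = 1
  ((p2 ⊃ (((p1 ⊃ p2) ∧ ((p1 ∧ p1) ⊃ p2)) ∨ (p1 ⊃ p2))) ∧ p2) = min(1, 0.96) = 0.96
  Gödel value = 0.96
Łukasiewicz evaluation:
  (p1 ⊃ p2): min(1, 1 − 0.27 + 0.96) = 1
  (p1 ∧ p1) = min(0.27, 0.27) = 0.27
  ((p1 ∧ p1) ⊃ p2): min(1, 1 − 0.27 + 0.96) = 1
  ((p1 ⊃ p2) ∧ ((p1 ∧ p1) ⊃ p2)) = min(1, 1) = 1
  (p1 ⊃ p2): min(1, 1 − 0.27 + 0.96) = 1
  (((p1 ⊃ p2) ∧ ((p1 ∧ p1) ⊃ p2)) ∨ (p1 ⊃ p2)) = max(1, 1) = 1
  (p2 ⊃ (((p1 ⊃ p2) ∧ ((p1 ∧ p1) ⊃ p2)) ∨ (p1 ⊃ p2))): min(1, 1 − 0.96 + 1) = 1
  ((p2 ⊃ (((p1 ⊃ p2) ∧ ((p1 ∧ p1) ⊃ p2)) ∨ (p1 ⊃ p2))) ∧ p2) = min(1, 0.96) = 0.96
  Łukasiewicz value = 0.96
Difference: 0.96 − 0.96 = 0.00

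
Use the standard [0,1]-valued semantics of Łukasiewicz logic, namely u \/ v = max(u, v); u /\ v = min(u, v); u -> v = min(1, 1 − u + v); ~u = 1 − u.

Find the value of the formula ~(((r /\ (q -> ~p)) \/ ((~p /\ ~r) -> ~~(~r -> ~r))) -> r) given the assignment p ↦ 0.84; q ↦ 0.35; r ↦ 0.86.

0.14

~p: Łukasiewicz ¬ gives 1 − 0.84 = 0.16
(q -> ~p): min(1, 1 − 0.35 + 0.16) = 0.81
(r /\ (q -> ~p)) = min(0.86, 0.81) = 0.81
~p: Łukasiewicz ¬ gives 1 − 0.84 = 0.16
~r: Łukasiewicz ¬ gives 1 − 0.86 = 0.14
(~p /\ ~r) = min(0.16, 0.14) = 0.14
~r: Łukasiewicz ¬ gives 1 − 0.86 = 0.14
~r: Łukasiewicz ¬ gives 1 − 0.86 = 0.14
(~r -> ~r): min(1, 1 − 0.14 + 0.14) = 1
~(~r -> ~r): Łukasiewicz ¬ gives 1 − 1 = 0
~~(~r -> ~r): Łukasiewicz ¬ gives 1 − 0 = 1
((~p /\ ~r) -> ~~(~r -> ~r)): min(1, 1 − 0.14 + 1) = 1
((r /\ (q -> ~p)) \/ ((~p /\ ~r) -> ~~(~r -> ~r))) = max(0.81, 1) = 1
(((r /\ (q -> ~p)) \/ ((~p /\ ~r) -> ~~(~r -> ~r))) -> r): min(1, 1 − 1 + 0.86) = 0.86
~(((r /\ (q -> ~p)) \/ ((~p /\ ~r) -> ~~(~r -> ~r))) -> r): Łukasiewicz ¬ gives 1 − 0.86 = 0.14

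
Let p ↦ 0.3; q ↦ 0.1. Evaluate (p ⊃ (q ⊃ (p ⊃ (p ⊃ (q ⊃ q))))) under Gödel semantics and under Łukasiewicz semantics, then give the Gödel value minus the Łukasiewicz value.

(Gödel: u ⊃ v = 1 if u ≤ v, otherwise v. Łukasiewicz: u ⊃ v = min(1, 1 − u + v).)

0.00

Gödel evaluation:
  (q ⊃ q): 0.1 ≤ 0.1, so result = 1
  (p ⊃ (q ⊃ q)): 0.3 ≤ 1, so result = 1
  (p ⊃ (p ⊃ (q ⊃ q))): 0.3 ≤ 1, so result = 1
  (q ⊃ (p ⊃ (p ⊃ (q ⊃ q)))): 0.1 ≤ 1, so result = 1
  (p ⊃ (q ⊃ (p ⊃ (p ⊃ (q ⊃ q))))): 0.3 ≤ 1, so result = 1
  Gödel value = 1
Łukasiewicz evaluation:
  (q ⊃ q): min(1, 1 − 0.1 + 0.1) = 1
  (p ⊃ (q ⊃ q)): min(1, 1 − 0.3 + 1) = 1
  (p ⊃ (p ⊃ (q ⊃ q))): min(1, 1 − 0.3 + 1) = 1
  (q ⊃ (p ⊃ (p ⊃ (q ⊃ q)))): min(1, 1 − 0.1 + 1) = 1
  (p ⊃ (q ⊃ (p ⊃ (p ⊃ (q ⊃ q))))): min(1, 1 − 0.3 + 1) = 1
  Łukasiewicz value = 1
Difference: 1 − 1 = 0.00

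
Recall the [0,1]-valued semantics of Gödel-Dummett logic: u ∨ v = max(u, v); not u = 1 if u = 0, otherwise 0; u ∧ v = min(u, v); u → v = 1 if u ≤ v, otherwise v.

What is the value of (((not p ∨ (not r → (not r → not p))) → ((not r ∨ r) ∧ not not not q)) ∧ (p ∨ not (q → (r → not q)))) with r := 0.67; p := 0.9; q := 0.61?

not p: Gödel ¬ of 0.9 = 0 (operand ≠ 0)
not r: Gödel ¬ of 0.67 = 0 (operand ≠ 0)
not r: Gödel ¬ of 0.67 = 0 (operand ≠ 0)
not p: Gödel ¬ of 0.9 = 0 (operand ≠ 0)
(not r → not p): 0 ≤ 0, so result = 1
(not r → (not r → not p)): 0 ≤ 1, so result = 1
(not p ∨ (not r → (not r → not p))) = max(0, 1) = 1
not r: Gödel ¬ of 0.67 = 0 (operand ≠ 0)
(not r ∨ r) = max(0, 0.67) = 0.67
not q: Gödel ¬ of 0.61 = 0 (operand ≠ 0)
not not q: Gödel ¬ of 0 = 1 (operand is 0)
not not not q: Gödel ¬ of 1 = 0 (operand ≠ 0)
((not r ∨ r) ∧ not not not q) = min(0.67, 0) = 0
((not p ∨ (not r → (not r → not p))) → ((not r ∨ r) ∧ not not not q)): 1 > 0, so result = 0
not q: Gödel ¬ of 0.61 = 0 (operand ≠ 0)
(r → not q): 0.67 > 0, so result = 0
(q → (r → not q)): 0.61 > 0, so result = 0
not (q → (r → not q)): Gödel ¬ of 0 = 1 (operand is 0)
(p ∨ not (q → (r → not q))) = max(0.9, 1) = 1
(((not p ∨ (not r → (not r → not p))) → ((not r ∨ r) ∧ not not not q)) ∧ (p ∨ not (q → (r → not q)))) = min(0, 1) = 0

0.00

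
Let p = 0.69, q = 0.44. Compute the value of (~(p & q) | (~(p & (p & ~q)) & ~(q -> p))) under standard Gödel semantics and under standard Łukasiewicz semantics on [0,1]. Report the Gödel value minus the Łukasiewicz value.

-0.56

Gödel evaluation:
  (p & q) = min(0.69, 0.44) = 0.44
  ~(p & q): Gödel ¬ of 0.44 = 0 (operand ≠ 0)
  ~q: Gödel ¬ of 0.44 = 0 (operand ≠ 0)
  (p & ~q) = min(0.69, 0) = 0
  (p & (p & ~q)) = min(0.69, 0) = 0
  ~(p & (p & ~q)): Gödel ¬ of 0 = 1 (operand is 0)
  (q -> p): 0.44 ≤ 0.69, so result = 1
  ~(q -> p): Gödel ¬ of 1 = 0 (operand ≠ 0)
  (~(p & (p & ~q)) & ~(q -> p)) = min(1, 0) = 0
  (~(p & q) | (~(p & (p & ~q)) & ~(q -> p))) = max(0, 0) = 0
  Gödel value = 0
Łukasiewicz evaluation:
  (p & q) = min(0.69, 0.44) = 0.44
  ~(p & q): Łukasiewicz ¬ gives 1 − 0.44 = 0.56
  ~q: Łukasiewicz ¬ gives 1 − 0.44 = 0.56
  (p & ~q) = min(0.69, 0.56) = 0.56
  (p & (p & ~q)) = min(0.69, 0.56) = 0.56
  ~(p & (p & ~q)): Łukasiewicz ¬ gives 1 − 0.56 = 0.44
  (q -> p): min(1, 1 − 0.44 + 0.69) = 1
  ~(q -> p): Łukasiewicz ¬ gives 1 − 1 = 0
  (~(p & (p & ~q)) & ~(q -> p)) = min(0.44, 0) = 0
  (~(p & q) | (~(p & (p & ~q)) & ~(q -> p))) = max(0.56, 0) = 0.56
  Łukasiewicz value = 0.56
Difference: 0 − 0.56 = -0.56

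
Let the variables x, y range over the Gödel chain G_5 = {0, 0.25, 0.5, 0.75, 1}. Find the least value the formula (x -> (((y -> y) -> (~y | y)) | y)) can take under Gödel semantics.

0.25

The minimum is attained at x = 0.5, y = 0.25:
  (y -> y): 0.25 ≤ 0.25, so result = 1
  ~y: Gödel ¬ of 0.25 = 0 (operand ≠ 0)
  (~y | y) = max(0, 0.25) = 0.25
  ((y -> y) -> (~y | y)): 1 > 0.25, so result = 0.25
  (((y -> y) -> (~y | y)) | y) = max(0.25, 0.25) = 0.25
  (x -> (((y -> y) -> (~y | y)) | y)): 0.5 > 0.25, so result = 0.25
Checking all 25 assignments confirms none give a value below 0.25.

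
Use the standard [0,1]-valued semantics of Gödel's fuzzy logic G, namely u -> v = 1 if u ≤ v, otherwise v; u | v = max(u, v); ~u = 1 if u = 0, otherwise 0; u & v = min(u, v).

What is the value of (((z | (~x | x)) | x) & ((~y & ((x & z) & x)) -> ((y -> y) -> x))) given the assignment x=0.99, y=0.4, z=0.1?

0.99

~x: Gödel ¬ of 0.99 = 0 (operand ≠ 0)
(~x | x) = max(0, 0.99) = 0.99
(z | (~x | x)) = max(0.1, 0.99) = 0.99
((z | (~x | x)) | x) = max(0.99, 0.99) = 0.99
~y: Gödel ¬ of 0.4 = 0 (operand ≠ 0)
(x & z) = min(0.99, 0.1) = 0.1
((x & z) & x) = min(0.1, 0.99) = 0.1
(~y & ((x & z) & x)) = min(0, 0.1) = 0
(y -> y): 0.4 ≤ 0.4, so result = 1
((y -> y) -> x): 1 > 0.99, so result = 0.99
((~y & ((x & z) & x)) -> ((y -> y) -> x)): 0 ≤ 0.99, so result = 1
(((z | (~x | x)) | x) & ((~y & ((x & z) & x)) -> ((y -> y) -> x))) = min(0.99, 1) = 0.99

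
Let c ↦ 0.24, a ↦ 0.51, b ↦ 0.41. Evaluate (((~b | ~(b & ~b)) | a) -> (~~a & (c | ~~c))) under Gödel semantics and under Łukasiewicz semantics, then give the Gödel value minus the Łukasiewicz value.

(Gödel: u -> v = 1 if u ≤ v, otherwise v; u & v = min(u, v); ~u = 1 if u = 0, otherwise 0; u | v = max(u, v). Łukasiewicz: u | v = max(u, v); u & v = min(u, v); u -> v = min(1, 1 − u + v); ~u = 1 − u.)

0.35

Gödel evaluation:
  ~b: Gödel ¬ of 0.41 = 0 (operand ≠ 0)
  ~b: Gödel ¬ of 0.41 = 0 (operand ≠ 0)
  (b & ~b) = min(0.41, 0) = 0
  ~(b & ~b): Gödel ¬ of 0 = 1 (operand is 0)
  (~b | ~(b & ~b)) = max(0, 1) = 1
  ((~b | ~(b & ~b)) | a) = max(1, 0.51) = 1
  ~a: Gödel ¬ of 0.51 = 0 (operand ≠ 0)
  ~~a: Gödel ¬ of 0 = 1 (operand is 0)
  ~c: Gödel ¬ of 0.24 = 0 (operand ≠ 0)
  ~~c: Gödel ¬ of 0 = 1 (operand is 0)
  (c | ~~c) = max(0.24, 1) = 1
  (~~a & (c | ~~c)) = min(1, 1) = 1
  (((~b | ~(b & ~b)) | a) -> (~~a & (c | ~~c))): 1 ≤ 1, so result = 1
  Gödel value = 1
Łukasiewicz evaluation:
  ~b: Łukasiewicz ¬ gives 1 − 0.41 = 0.59
  ~b: Łukasiewicz ¬ gives 1 − 0.41 = 0.59
  (b & ~b) = min(0.41, 0.59) = 0.41
  ~(b & ~b): Łukasiewicz ¬ gives 1 − 0.41 = 0.59
  (~b | ~(b & ~b)) = max(0.59, 0.59) = 0.59
  ((~b | ~(b & ~b)) | a) = max(0.59, 0.51) = 0.59
  ~a: Łukasiewicz ¬ gives 1 − 0.51 = 0.49
  ~~a: Łukasiewicz ¬ gives 1 − 0.49 = 0.51
  ~c: Łukasiewicz ¬ gives 1 − 0.24 = 0.76
  ~~c: Łukasiewicz ¬ gives 1 − 0.76 = 0.24
  (c | ~~c) = max(0.24, 0.24) = 0.24
  (~~a & (c | ~~c)) = min(0.51, 0.24) = 0.24
  (((~b | ~(b & ~b)) | a) -> (~~a & (c | ~~c))): min(1, 1 − 0.59 + 0.24) = 0.65
  Łukasiewicz value = 0.65
Difference: 1 − 0.65 = 0.35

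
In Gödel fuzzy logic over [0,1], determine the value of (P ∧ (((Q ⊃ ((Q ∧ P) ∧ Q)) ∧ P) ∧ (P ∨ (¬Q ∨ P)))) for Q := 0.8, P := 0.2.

0.20

(Q ∧ P) = min(0.8, 0.2) = 0.2
((Q ∧ P) ∧ Q) = min(0.2, 0.8) = 0.2
(Q ⊃ ((Q ∧ P) ∧ Q)): 0.8 > 0.2, so result = 0.2
((Q ⊃ ((Q ∧ P) ∧ Q)) ∧ P) = min(0.2, 0.2) = 0.2
¬Q: Gödel ¬ of 0.8 = 0 (operand ≠ 0)
(¬Q ∨ P) = max(0, 0.2) = 0.2
(P ∨ (¬Q ∨ P)) = max(0.2, 0.2) = 0.2
(((Q ⊃ ((Q ∧ P) ∧ Q)) ∧ P) ∧ (P ∨ (¬Q ∨ P))) = min(0.2, 0.2) = 0.2
(P ∧ (((Q ⊃ ((Q ∧ P) ∧ Q)) ∧ P) ∧ (P ∨ (¬Q ∨ P)))) = min(0.2, 0.2) = 0.2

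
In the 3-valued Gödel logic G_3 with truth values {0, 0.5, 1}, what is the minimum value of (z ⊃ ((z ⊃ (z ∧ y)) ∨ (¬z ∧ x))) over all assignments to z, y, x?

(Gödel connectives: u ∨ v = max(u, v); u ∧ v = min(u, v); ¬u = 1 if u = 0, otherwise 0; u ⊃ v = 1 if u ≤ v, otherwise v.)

The minimum is attained at z = 0.5, y = 0, x = 0:
  (z ∧ y) = min(0.5, 0) = 0
  (z ⊃ (z ∧ y)): 0.5 > 0, so result = 0
  ¬z: Gödel ¬ of 0.5 = 0 (operand ≠ 0)
  (¬z ∧ x) = min(0, 0) = 0
  ((z ⊃ (z ∧ y)) ∨ (¬z ∧ x)) = max(0, 0) = 0
  (z ⊃ ((z ⊃ (z ∧ y)) ∨ (¬z ∧ x))): 0.5 > 0, so result = 0
Checking all 27 assignments confirms none give a value below 0.00.

0.00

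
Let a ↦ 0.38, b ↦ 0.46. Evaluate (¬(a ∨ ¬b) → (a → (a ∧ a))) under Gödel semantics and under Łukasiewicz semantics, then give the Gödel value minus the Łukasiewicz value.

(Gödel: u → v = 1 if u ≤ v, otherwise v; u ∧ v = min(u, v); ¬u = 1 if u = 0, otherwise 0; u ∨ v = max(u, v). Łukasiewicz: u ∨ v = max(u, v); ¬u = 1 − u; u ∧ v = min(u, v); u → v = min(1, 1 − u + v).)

0.00

Gödel evaluation:
  ¬b: Gödel ¬ of 0.46 = 0 (operand ≠ 0)
  (a ∨ ¬b) = max(0.38, 0) = 0.38
  ¬(a ∨ ¬b): Gödel ¬ of 0.38 = 0 (operand ≠ 0)
  (a ∧ a) = min(0.38, 0.38) = 0.38
  (a → (a ∧ a)): 0.38 ≤ 0.38, so result = 1
  (¬(a ∨ ¬b) → (a → (a ∧ a))): 0 ≤ 1, so result = 1
  Gödel value = 1
Łukasiewicz evaluation:
  ¬b: Łukasiewicz ¬ gives 1 − 0.46 = 0.54
  (a ∨ ¬b) = max(0.38, 0.54) = 0.54
  ¬(a ∨ ¬b): Łukasiewicz ¬ gives 1 − 0.54 = 0.46
  (a ∧ a) = min(0.38, 0.38) = 0.38
  (a → (a ∧ a)): min(1, 1 − 0.38 + 0.38) = 1
  (¬(a ∨ ¬b) → (a → (a ∧ a))): min(1, 1 − 0.46 + 1) = 1
  Łukasiewicz value = 1
Difference: 1 − 1 = 0.00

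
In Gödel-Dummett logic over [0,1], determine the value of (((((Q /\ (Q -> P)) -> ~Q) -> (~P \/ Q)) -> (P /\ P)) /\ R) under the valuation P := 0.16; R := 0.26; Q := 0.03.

(Q -> P): 0.03 ≤ 0.16, so result = 1
(Q /\ (Q -> P)) = min(0.03, 1) = 0.03
~Q: Gödel ¬ of 0.03 = 0 (operand ≠ 0)
((Q /\ (Q -> P)) -> ~Q): 0.03 > 0, so result = 0
~P: Gödel ¬ of 0.16 = 0 (operand ≠ 0)
(~P \/ Q) = max(0, 0.03) = 0.03
(((Q /\ (Q -> P)) -> ~Q) -> (~P \/ Q)): 0 ≤ 0.03, so result = 1
(P /\ P) = min(0.16, 0.16) = 0.16
((((Q /\ (Q -> P)) -> ~Q) -> (~P \/ Q)) -> (P /\ P)): 1 > 0.16, so result = 0.16
(((((Q /\ (Q -> P)) -> ~Q) -> (~P \/ Q)) -> (P /\ P)) /\ R) = min(0.16, 0.26) = 0.16

0.16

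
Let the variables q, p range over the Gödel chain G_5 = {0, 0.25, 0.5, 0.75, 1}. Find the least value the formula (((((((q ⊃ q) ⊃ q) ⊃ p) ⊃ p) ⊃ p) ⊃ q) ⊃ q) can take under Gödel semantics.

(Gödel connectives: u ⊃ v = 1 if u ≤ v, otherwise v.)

0.25

The minimum is attained at q = 0.25, p = 0:
  (q ⊃ q): 0.25 ≤ 0.25, so result = 1
  ((q ⊃ q) ⊃ q): 1 > 0.25, so result = 0.25
  (((q ⊃ q) ⊃ q) ⊃ p): 0.25 > 0, so result = 0
  ((((q ⊃ q) ⊃ q) ⊃ p) ⊃ p): 0 ≤ 0, so result = 1
  (((((q ⊃ q) ⊃ q) ⊃ p) ⊃ p) ⊃ p): 1 > 0, so result = 0
  ((((((q ⊃ q) ⊃ q) ⊃ p) ⊃ p) ⊃ p) ⊃ q): 0 ≤ 0.25, so result = 1
  (((((((q ⊃ q) ⊃ q) ⊃ p) ⊃ p) ⊃ p) ⊃ q) ⊃ q): 1 > 0.25, so result = 0.25
Checking all 25 assignments confirms none give a value below 0.25.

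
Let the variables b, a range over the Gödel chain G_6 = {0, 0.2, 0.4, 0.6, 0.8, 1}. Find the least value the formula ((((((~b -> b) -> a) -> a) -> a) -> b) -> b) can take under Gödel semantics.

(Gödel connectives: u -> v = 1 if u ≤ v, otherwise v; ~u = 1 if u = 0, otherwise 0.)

The minimum is attained at b = 0.2, a = 0:
  ~b: Gödel ¬ of 0.2 = 0 (operand ≠ 0)
  (~b -> b): 0 ≤ 0.2, so result = 1
  ((~b -> b) -> a): 1 > 0, so result = 0
  (((~b -> b) -> a) -> a): 0 ≤ 0, so result = 1
  ((((~b -> b) -> a) -> a) -> a): 1 > 0, so result = 0
  (((((~b -> b) -> a) -> a) -> a) -> b): 0 ≤ 0.2, so result = 1
  ((((((~b -> b) -> a) -> a) -> a) -> b) -> b): 1 > 0.2, so result = 0.2
Checking all 36 assignments confirms none give a value below 0.20.

0.20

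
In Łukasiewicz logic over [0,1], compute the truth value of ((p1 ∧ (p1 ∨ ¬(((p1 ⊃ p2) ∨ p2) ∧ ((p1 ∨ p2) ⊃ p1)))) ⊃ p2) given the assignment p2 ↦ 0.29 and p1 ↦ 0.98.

(p1 ⊃ p2): min(1, 1 − 0.98 + 0.29) = 0.31
((p1 ⊃ p2) ∨ p2) = max(0.31, 0.29) = 0.31
(p1 ∨ p2) = max(0.98, 0.29) = 0.98
((p1 ∨ p2) ⊃ p1): min(1, 1 − 0.98 + 0.98) = 1
(((p1 ⊃ p2) ∨ p2) ∧ ((p1 ∨ p2) ⊃ p1)) = min(0.31, 1) = 0.31
¬(((p1 ⊃ p2) ∨ p2) ∧ ((p1 ∨ p2) ⊃ p1)): Łukasiewicz ¬ gives 1 − 0.31 = 0.69
(p1 ∨ ¬(((p1 ⊃ p2) ∨ p2) ∧ ((p1 ∨ p2) ⊃ p1))) = max(0.98, 0.69) = 0.98
(p1 ∧ (p1 ∨ ¬(((p1 ⊃ p2) ∨ p2) ∧ ((p1 ∨ p2) ⊃ p1)))) = min(0.98, 0.98) = 0.98
((p1 ∧ (p1 ∨ ¬(((p1 ⊃ p2) ∨ p2) ∧ ((p1 ∨ p2) ⊃ p1)))) ⊃ p2): min(1, 1 − 0.98 + 0.29) = 0.31

0.31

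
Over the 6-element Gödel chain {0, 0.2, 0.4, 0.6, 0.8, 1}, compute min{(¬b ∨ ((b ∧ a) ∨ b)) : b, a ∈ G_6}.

0.20

The minimum is attained at b = 0.2, a = 0:
  ¬b: Gödel ¬ of 0.2 = 0 (operand ≠ 0)
  (b ∧ a) = min(0.2, 0) = 0
  ((b ∧ a) ∨ b) = max(0, 0.2) = 0.2
  (¬b ∨ ((b ∧ a) ∨ b)) = max(0, 0.2) = 0.2
Checking all 36 assignments confirms none give a value below 0.20.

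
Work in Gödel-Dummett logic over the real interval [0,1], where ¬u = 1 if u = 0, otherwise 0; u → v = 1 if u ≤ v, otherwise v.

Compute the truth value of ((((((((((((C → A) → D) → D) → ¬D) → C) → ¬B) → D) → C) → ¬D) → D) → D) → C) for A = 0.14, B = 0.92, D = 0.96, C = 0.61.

0.61

(C → A): 0.61 > 0.14, so result = 0.14
((C → A) → D): 0.14 ≤ 0.96, so result = 1
(((C → A) → D) → D): 1 > 0.96, so result = 0.96
¬D: Gödel ¬ of 0.96 = 0 (operand ≠ 0)
((((C → A) → D) → D) → ¬D): 0.96 > 0, so result = 0
(((((C → A) → D) → D) → ¬D) → C): 0 ≤ 0.61, so result = 1
¬B: Gödel ¬ of 0.92 = 0 (operand ≠ 0)
((((((C → A) → D) → D) → ¬D) → C) → ¬B): 1 > 0, so result = 0
(((((((C → A) → D) → D) → ¬D) → C) → ¬B) → D): 0 ≤ 0.96, so result = 1
((((((((C → A) → D) → D) → ¬D) → C) → ¬B) → D) → C): 1 > 0.61, so result = 0.61
¬D: Gödel ¬ of 0.96 = 0 (operand ≠ 0)
(((((((((C → A) → D) → D) → ¬D) → C) → ¬B) → D) → C) → ¬D): 0.61 > 0, so result = 0
((((((((((C → A) → D) → D) → ¬D) → C) → ¬B) → D) → C) → ¬D) → D): 0 ≤ 0.96, so result = 1
(((((((((((C → A) → D) → D) → ¬D) → C) → ¬B) → D) → C) → ¬D) → D) → D): 1 > 0.96, so result = 0.96
((((((((((((C → A) → D) → D) → ¬D) → C) → ¬B) → D) → C) → ¬D) → D) → D) → C): 0.96 > 0.61, so result = 0.61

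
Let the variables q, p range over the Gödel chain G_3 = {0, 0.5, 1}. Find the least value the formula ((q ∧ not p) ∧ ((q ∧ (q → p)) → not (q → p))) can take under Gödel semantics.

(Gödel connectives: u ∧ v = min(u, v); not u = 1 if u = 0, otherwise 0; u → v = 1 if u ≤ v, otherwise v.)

The minimum is attained at q = 0, p = 0:
  not p: Gödel ¬ of 0 = 1 (operand is 0)
  (q ∧ not p) = min(0, 1) = 0
  (q → p): 0 ≤ 0, so result = 1
  (q ∧ (q → p)) = min(0, 1) = 0
  (q → p): 0 ≤ 0, so result = 1
  not (q → p): Gödel ¬ of 1 = 0 (operand ≠ 0)
  ((q ∧ (q → p)) → not (q → p)): 0 ≤ 0, so result = 1
  ((q ∧ not p) ∧ ((q ∧ (q → p)) → not (q → p))) = min(0, 1) = 0
Checking all 9 assignments confirms none give a value below 0.00.

0.00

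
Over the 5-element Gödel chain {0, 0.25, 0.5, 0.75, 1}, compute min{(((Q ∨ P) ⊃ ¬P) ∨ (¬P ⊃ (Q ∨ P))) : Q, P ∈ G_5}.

1.00

Every assignment gives 1. For instance at Q = 0, P = 0:
  (Q ∨ P) = max(0, 0) = 0
  ¬P: Gödel ¬ of 0 = 1 (operand is 0)
  ((Q ∨ P) ⊃ ¬P): 0 ≤ 1, so result = 1
  ¬P: Gödel ¬ of 0 = 1 (operand is 0)
  (Q ∨ P) = max(0, 0) = 0
  (¬P ⊃ (Q ∨ P)): 1 > 0, so result = 0
  (((Q ∨ P) ⊃ ¬P) ∨ (¬P ⊃ (Q ∨ P))) = max(1, 0) = 1
All 25 assignments give value 1 — the formula is a G_5-tautology.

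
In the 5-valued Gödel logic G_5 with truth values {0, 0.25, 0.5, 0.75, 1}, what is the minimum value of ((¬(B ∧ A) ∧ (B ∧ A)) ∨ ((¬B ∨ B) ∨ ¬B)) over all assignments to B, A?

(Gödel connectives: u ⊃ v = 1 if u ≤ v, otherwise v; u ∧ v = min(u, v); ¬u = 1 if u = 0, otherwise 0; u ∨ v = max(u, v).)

The minimum is attained at B = 0.25, A = 0:
  (B ∧ A) = min(0.25, 0) = 0
  ¬(B ∧ A): Gödel ¬ of 0 = 1 (operand is 0)
  (B ∧ A) = min(0.25, 0) = 0
  (¬(B ∧ A) ∧ (B ∧ A)) = min(1, 0) = 0
  ¬B: Gödel ¬ of 0.25 = 0 (operand ≠ 0)
  (¬B ∨ B) = max(0, 0.25) = 0.25
  ¬B: Gödel ¬ of 0.25 = 0 (operand ≠ 0)
  ((¬B ∨ B) ∨ ¬B) = max(0.25, 0) = 0.25
  ((¬(B ∧ A) ∧ (B ∧ A)) ∨ ((¬B ∨ B) ∨ ¬B)) = max(0, 0.25) = 0.25
Checking all 25 assignments confirms none give a value below 0.25.

0.25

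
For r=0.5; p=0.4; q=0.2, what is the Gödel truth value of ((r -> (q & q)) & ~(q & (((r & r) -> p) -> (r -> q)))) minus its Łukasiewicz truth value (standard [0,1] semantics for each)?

-0.70

Gödel evaluation:
  (q & q) = min(0.2, 0.2) = 0.2
  (r -> (q & q)): 0.5 > 0.2, so result = 0.2
  (r & r) = min(0.5, 0.5) = 0.5
  ((r & r) -> p): 0.5 > 0.4, so result = 0.4
  (r -> q): 0.5 > 0.2, so result = 0.2
  (((r & r) -> p) -> (r -> q)): 0.4 > 0.2, so result = 0.2
  (q & (((r & r) -> p) -> (r -> q))) = min(0.2, 0.2) = 0.2
  ~(q & (((r & r) -> p) -> (r -> q))): Gödel ¬ of 0.2 = 0 (operand ≠ 0)
  ((r -> (q & q)) & ~(q & (((r & r) -> p) -> (r -> q)))) = min(0.2, 0) = 0
  Gödel value = 0
Łukasiewicz evaluation:
  (q & q) = min(0.2, 0.2) = 0.2
  (r -> (q & q)): min(1, 1 − 0.5 + 0.2) = 0.7
  (r & r) = min(0.5, 0.5) = 0.5
  ((r & r) -> p): min(1, 1 − 0.5 + 0.4) = 0.9
  (r -> q): min(1, 1 − 0.5 + 0.2) = 0.7
  (((r & r) -> p) -> (r -> q)): min(1, 1 − 0.9 + 0.7) = 0.8
  (q & (((r & r) -> p) -> (r -> q))) = min(0.2, 0.8) = 0.2
  ~(q & (((r & r) -> p) -> (r -> q))): Łukasiewicz ¬ gives 1 − 0.2 = 0.8
  ((r -> (q & q)) & ~(q & (((r & r) -> p) -> (r -> q)))) = min(0.7, 0.8) = 0.7
  Łukasiewicz value = 0.7
Difference: 0 − 0.7 = -0.70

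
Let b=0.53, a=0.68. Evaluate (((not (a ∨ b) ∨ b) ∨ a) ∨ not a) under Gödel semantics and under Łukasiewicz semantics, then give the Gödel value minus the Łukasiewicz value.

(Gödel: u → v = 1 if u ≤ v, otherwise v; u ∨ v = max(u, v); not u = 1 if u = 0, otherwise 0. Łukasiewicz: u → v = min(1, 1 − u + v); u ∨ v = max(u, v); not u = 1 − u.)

0.00

Gödel evaluation:
  (a ∨ b) = max(0.68, 0.53) = 0.68
  not (a ∨ b): Gödel ¬ of 0.68 = 0 (operand ≠ 0)
  (not (a ∨ b) ∨ b) = max(0, 0.53) = 0.53
  ((not (a ∨ b) ∨ b) ∨ a) = max(0.53, 0.68) = 0.68
  not a: Gödel ¬ of 0.68 = 0 (operand ≠ 0)
  (((not (a ∨ b) ∨ b) ∨ a) ∨ not a) = max(0.68, 0) = 0.68
  Gödel value = 0.68
Łukasiewicz evaluation:
  (a ∨ b) = max(0.68, 0.53) = 0.68
  not (a ∨ b): Łukasiewicz ¬ gives 1 − 0.68 = 0.32
  (not (a ∨ b) ∨ b) = max(0.32, 0.53) = 0.53
  ((not (a ∨ b) ∨ b) ∨ a) = max(0.53, 0.68) = 0.68
  not a: Łukasiewicz ¬ gives 1 − 0.68 = 0.32
  (((not (a ∨ b) ∨ b) ∨ a) ∨ not a) = max(0.68, 0.32) = 0.68
  Łukasiewicz value = 0.68
Difference: 0.68 − 0.68 = 0.00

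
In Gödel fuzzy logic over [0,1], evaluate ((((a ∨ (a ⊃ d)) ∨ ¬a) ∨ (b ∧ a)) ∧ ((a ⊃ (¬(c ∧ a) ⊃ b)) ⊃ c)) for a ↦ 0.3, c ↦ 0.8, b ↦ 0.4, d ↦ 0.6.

(a ⊃ d): 0.3 ≤ 0.6, so result = 1
(a ∨ (a ⊃ d)) = max(0.3, 1) = 1
¬a: Gödel ¬ of 0.3 = 0 (operand ≠ 0)
((a ∨ (a ⊃ d)) ∨ ¬a) = max(1, 0) = 1
(b ∧ a) = min(0.4, 0.3) = 0.3
(((a ∨ (a ⊃ d)) ∨ ¬a) ∨ (b ∧ a)) = max(1, 0.3) = 1
(c ∧ a) = min(0.8, 0.3) = 0.3
¬(c ∧ a): Gödel ¬ of 0.3 = 0 (operand ≠ 0)
(¬(c ∧ a) ⊃ b): 0 ≤ 0.4, so result = 1
(a ⊃ (¬(c ∧ a) ⊃ b)): 0.3 ≤ 1, so result = 1
((a ⊃ (¬(c ∧ a) ⊃ b)) ⊃ c): 1 > 0.8, so result = 0.8
((((a ∨ (a ⊃ d)) ∨ ¬a) ∨ (b ∧ a)) ∧ ((a ⊃ (¬(c ∧ a) ⊃ b)) ⊃ c)) = min(1, 0.8) = 0.8

0.80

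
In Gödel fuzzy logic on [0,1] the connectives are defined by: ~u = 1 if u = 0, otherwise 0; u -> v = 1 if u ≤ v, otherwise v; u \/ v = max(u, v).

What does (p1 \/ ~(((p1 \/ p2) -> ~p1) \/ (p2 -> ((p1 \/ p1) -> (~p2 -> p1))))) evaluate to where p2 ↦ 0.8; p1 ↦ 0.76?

(p1 \/ p2) = max(0.76, 0.8) = 0.8
~p1: Gödel ¬ of 0.76 = 0 (operand ≠ 0)
((p1 \/ p2) -> ~p1): 0.8 > 0, so result = 0
(p1 \/ p1) = max(0.76, 0.76) = 0.76
~p2: Gödel ¬ of 0.8 = 0 (operand ≠ 0)
(~p2 -> p1): 0 ≤ 0.76, so result = 1
((p1 \/ p1) -> (~p2 -> p1)): 0.76 ≤ 1, so result = 1
(p2 -> ((p1 \/ p1) -> (~p2 -> p1))): 0.8 ≤ 1, so result = 1
(((p1 \/ p2) -> ~p1) \/ (p2 -> ((p1 \/ p1) -> (~p2 -> p1)))) = max(0, 1) = 1
~(((p1 \/ p2) -> ~p1) \/ (p2 -> ((p1 \/ p1) -> (~p2 -> p1)))): Gödel ¬ of 1 = 0 (operand ≠ 0)
(p1 \/ ~(((p1 \/ p2) -> ~p1) \/ (p2 -> ((p1 \/ p1) -> (~p2 -> p1))))) = max(0.76, 0) = 0.76

0.76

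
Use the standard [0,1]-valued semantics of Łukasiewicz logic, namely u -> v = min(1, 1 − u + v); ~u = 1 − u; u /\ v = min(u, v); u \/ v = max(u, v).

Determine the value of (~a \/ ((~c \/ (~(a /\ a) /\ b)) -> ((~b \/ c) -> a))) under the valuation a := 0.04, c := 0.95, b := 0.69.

~a: Łukasiewicz ¬ gives 1 − 0.04 = 0.96
~c: Łukasiewicz ¬ gives 1 − 0.95 = 0.05
(a /\ a) = min(0.04, 0.04) = 0.04
~(a /\ a): Łukasiewicz ¬ gives 1 − 0.04 = 0.96
(~(a /\ a) /\ b) = min(0.96, 0.69) = 0.69
(~c \/ (~(a /\ a) /\ b)) = max(0.05, 0.69) = 0.69
~b: Łukasiewicz ¬ gives 1 − 0.69 = 0.31
(~b \/ c) = max(0.31, 0.95) = 0.95
((~b \/ c) -> a): min(1, 1 − 0.95 + 0.04) = 0.09
((~c \/ (~(a /\ a) /\ b)) -> ((~b \/ c) -> a)): min(1, 1 − 0.69 + 0.09) = 0.4
(~a \/ ((~c \/ (~(a /\ a) /\ b)) -> ((~b \/ c) -> a))) = max(0.96, 0.4) = 0.96

0.96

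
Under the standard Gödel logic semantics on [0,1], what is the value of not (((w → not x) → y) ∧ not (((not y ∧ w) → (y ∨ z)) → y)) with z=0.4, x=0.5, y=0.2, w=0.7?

not x: Gödel ¬ of 0.5 = 0 (operand ≠ 0)
(w → not x): 0.7 > 0, so result = 0
((w → not x) → y): 0 ≤ 0.2, so result = 1
not y: Gödel ¬ of 0.2 = 0 (operand ≠ 0)
(not y ∧ w) = min(0, 0.7) = 0
(y ∨ z) = max(0.2, 0.4) = 0.4
((not y ∧ w) → (y ∨ z)): 0 ≤ 0.4, so result = 1
(((not y ∧ w) → (y ∨ z)) → y): 1 > 0.2, so result = 0.2
not (((not y ∧ w) → (y ∨ z)) → y): Gödel ¬ of 0.2 = 0 (operand ≠ 0)
(((w → not x) → y) ∧ not (((not y ∧ w) → (y ∨ z)) → y)) = min(1, 0) = 0
not (((w → not x) → y) ∧ not (((not y ∧ w) → (y ∨ z)) → y)): Gödel ¬ of 0 = 1 (operand is 0)

1.00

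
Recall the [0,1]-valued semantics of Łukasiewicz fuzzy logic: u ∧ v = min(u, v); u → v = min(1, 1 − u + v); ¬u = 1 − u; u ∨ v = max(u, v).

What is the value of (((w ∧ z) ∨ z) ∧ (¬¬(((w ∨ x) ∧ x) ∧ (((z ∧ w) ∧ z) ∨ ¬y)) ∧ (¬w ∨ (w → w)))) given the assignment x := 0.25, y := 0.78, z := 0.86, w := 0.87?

(w ∧ z) = min(0.87, 0.86) = 0.86
((w ∧ z) ∨ z) = max(0.86, 0.86) = 0.86
(w ∨ x) = max(0.87, 0.25) = 0.87
((w ∨ x) ∧ x) = min(0.87, 0.25) = 0.25
(z ∧ w) = min(0.86, 0.87) = 0.86
((z ∧ w) ∧ z) = min(0.86, 0.86) = 0.86
¬y: Łukasiewicz ¬ gives 1 − 0.78 = 0.22
(((z ∧ w) ∧ z) ∨ ¬y) = max(0.86, 0.22) = 0.86
(((w ∨ x) ∧ x) ∧ (((z ∧ w) ∧ z) ∨ ¬y)) = min(0.25, 0.86) = 0.25
¬(((w ∨ x) ∧ x) ∧ (((z ∧ w) ∧ z) ∨ ¬y)): Łukasiewicz ¬ gives 1 − 0.25 = 0.75
¬¬(((w ∨ x) ∧ x) ∧ (((z ∧ w) ∧ z) ∨ ¬y)): Łukasiewicz ¬ gives 1 − 0.75 = 0.25
¬w: Łukasiewicz ¬ gives 1 − 0.87 = 0.13
(w → w): min(1, 1 − 0.87 + 0.87) = 1
(¬w ∨ (w → w)) = max(0.13, 1) = 1
(¬¬(((w ∨ x) ∧ x) ∧ (((z ∧ w) ∧ z) ∨ ¬y)) ∧ (¬w ∨ (w → w))) = min(0.25, 1) = 0.25
(((w ∧ z) ∨ z) ∧ (¬¬(((w ∨ x) ∧ x) ∧ (((z ∧ w) ∧ z) ∨ ¬y)) ∧ (¬w ∨ (w → w)))) = min(0.86, 0.25) = 0.25

0.25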